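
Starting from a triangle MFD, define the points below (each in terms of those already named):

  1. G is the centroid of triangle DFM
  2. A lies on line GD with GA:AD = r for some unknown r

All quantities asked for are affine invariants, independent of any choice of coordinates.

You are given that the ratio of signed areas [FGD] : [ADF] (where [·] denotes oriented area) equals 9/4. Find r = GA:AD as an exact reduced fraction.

Choose coordinates M = (0, 0), F = (1, 0), D = (0, 1).
1. G is the centroid of triangle DFM ⇒ G = (1/3, 1/3)
2. With GA:AD = r, write λ = r/(r+1) so A = G + λ·(D−G); A is affine-linear in λ
Every point depending on A is an affine combination of A and λ-independent points, so each such coordinate is linear in λ; the λ² term in each signed area is a multiple of (D−G)×(D−G) = 0, so 2·[FGD] and 2·[ADF] are each linear in λ. Evaluating at λ=0 and λ=1:
  2·[FGD] = -1/3,   2·[ADF] = 1/3·λ − 1/3
So [FGD]:[ADF] = (-1/3) / (1/3·λ − 1/3). Setting this equal to 9/4:
  -1/3 = 9/4·(1/3·λ − 1/3)  ⇒  λ = 5/9
Then r = λ/(1−λ) = (5/9)/(4/9) = 5/4. Check: with r = 5/4, A = (4/27, 19/27) and [FGD]:[ADF] = 9/4 as required.

r = 5/4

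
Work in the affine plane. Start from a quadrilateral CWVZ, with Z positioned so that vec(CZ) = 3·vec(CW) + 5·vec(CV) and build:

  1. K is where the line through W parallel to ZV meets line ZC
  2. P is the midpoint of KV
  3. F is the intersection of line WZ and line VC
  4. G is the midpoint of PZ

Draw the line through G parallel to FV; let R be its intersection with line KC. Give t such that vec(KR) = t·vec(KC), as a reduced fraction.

t = 9/8

Set C = (0, 0), W = (1, 0), V = (0, 1), Z = (3, 5); any affine frame gives the same invariant.
1. K is where the line through W parallel to ZV meets line ZC ⇒ K = (-4, -20/3)
2. P is the midpoint of KV ⇒ P = (-2, -17/6)
3. F is the intersection of line WZ and line VC ⇒ F = (0, -5/2)
4. G is the midpoint of PZ ⇒ G = (1/2, 13/12)
through G parallel to FV: direction (0, 7/2); meets KC at R = (1/2, 5/6)
R = K + t·(C−K) with t = 9/8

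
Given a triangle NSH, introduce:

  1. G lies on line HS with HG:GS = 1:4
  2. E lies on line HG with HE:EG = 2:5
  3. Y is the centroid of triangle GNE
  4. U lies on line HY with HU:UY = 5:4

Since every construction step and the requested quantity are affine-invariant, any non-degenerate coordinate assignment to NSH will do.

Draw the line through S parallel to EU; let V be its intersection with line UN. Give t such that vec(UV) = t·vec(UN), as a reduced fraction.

Set N = (0, 0), S = (1, 0), H = (0, 1); any affine frame gives the same invariant.
1. G lies on line HS with HG:GS = 1:4 ⇒ G = (1/5, 4/5)
2. E lies on line HG with HE:EG = 2:5 ⇒ E = (2/35, 33/35)
3. Y is the centroid of triangle GNE ⇒ Y = (3/35, 61/105)
4. U lies on line HY with HU:UY = 5:4 ⇒ U = (1/21, 145/189)
through S parallel to EU: direction (-1/105, -166/945); meets UN at V = (166/21, 24070/189)
V = U + t·(N−U) with t = -165

t = -165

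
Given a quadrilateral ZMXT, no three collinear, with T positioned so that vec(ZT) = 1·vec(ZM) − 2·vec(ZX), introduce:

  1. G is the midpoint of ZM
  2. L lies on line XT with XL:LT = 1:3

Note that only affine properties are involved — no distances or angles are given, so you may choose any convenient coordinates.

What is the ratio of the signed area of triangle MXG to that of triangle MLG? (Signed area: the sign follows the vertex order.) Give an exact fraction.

Set Z = (0, 0), M = (1, 0), X = (0, 1), T = (1, -2); any affine frame gives the same invariant.
1. G is the midpoint of ZM ⇒ G = (1/2, 0)
2. L lies on line XT with XL:LT = 1:3 ⇒ L = (1/4, 1/4)
2·[MXG] = 1/2, 2·[MLG] = 1/8
[MXG]:[MLG] = 1/2:1/8 = 4

[MXG]:[MLG] = 4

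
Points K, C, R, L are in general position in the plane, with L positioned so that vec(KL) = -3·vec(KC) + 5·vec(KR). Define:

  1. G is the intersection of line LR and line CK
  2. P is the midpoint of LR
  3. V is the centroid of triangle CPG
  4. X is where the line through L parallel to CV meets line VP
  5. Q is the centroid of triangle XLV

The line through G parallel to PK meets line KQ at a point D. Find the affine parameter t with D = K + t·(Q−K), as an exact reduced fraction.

Choose coordinates K = (0, 0), C = (1, 0), R = (0, 1), L = (-3, 5).
1. G is the intersection of line LR and line CK ⇒ G = (3/4, 0)
2. P is the midpoint of LR ⇒ P = (-3/2, 3)
3. V is the centroid of triangle CPG ⇒ V = (1/12, 1)
4. X is where the line through L parallel to CV meets line VP ⇒ X = (-65/18, 17/3)
5. Q is the centroid of triangle XLV ⇒ Q = (-235/108, 35/9)
through G parallel to PK: direction (3/2, -3); meets KQ at D = (141/20, -63/5)
D = K + t·(Q−K) with t = -81/25

t = -81/25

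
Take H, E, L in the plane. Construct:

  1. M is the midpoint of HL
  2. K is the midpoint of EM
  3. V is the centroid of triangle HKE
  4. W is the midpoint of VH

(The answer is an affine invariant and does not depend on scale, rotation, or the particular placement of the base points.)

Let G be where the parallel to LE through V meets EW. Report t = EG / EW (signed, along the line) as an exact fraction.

t = 10/17

Choose coordinates H = (0, 0), E = (1, 0), L = (0, 1).
1. M is the midpoint of HL ⇒ M = (0, 1/2)
2. K is the midpoint of EM ⇒ K = (1/2, 1/4)
3. V is the centroid of triangle HKE ⇒ V = (1/2, 1/12)
4. W is the midpoint of VH ⇒ W = (1/4, 1/24)
through V parallel to LE: direction (1, -1); meets EW at G = (19/34, 5/204)
G = E + t·(W−E) with t = 10/17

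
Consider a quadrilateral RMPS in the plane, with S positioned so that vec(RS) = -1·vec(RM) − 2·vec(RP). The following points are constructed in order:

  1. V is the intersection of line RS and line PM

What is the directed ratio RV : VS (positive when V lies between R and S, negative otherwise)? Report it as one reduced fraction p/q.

RV:VS = -1/4

Assign R = (0, 0), M = (1, 0), P = (0, 1), S = (-1, -2) — the answer is frame-independent, so this choice is without loss of generality.
1. V is the intersection of line RS and line PM ⇒ V = (1/3, 2/3)
V = R + t·(S−R) with t = -1/3, so RV:VS = t:(1−t) = -1/3:4/3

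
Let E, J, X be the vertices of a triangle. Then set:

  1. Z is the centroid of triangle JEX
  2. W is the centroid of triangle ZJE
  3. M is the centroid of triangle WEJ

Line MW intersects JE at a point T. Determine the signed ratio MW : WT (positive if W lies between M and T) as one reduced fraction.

MW:WT = -2/3

Set E = (0, 0), J = (1, 0), X = (0, 1); any affine frame gives the same invariant.
1. Z is the centroid of triangle JEX ⇒ Z = (1/3, 1/3)
2. W is the centroid of triangle ZJE ⇒ W = (4/9, 1/9)
3. M is the centroid of triangle WEJ ⇒ M = (13/27, 1/27)
line MW meets JE at T = (1/2, 0)
W = M + t·(T−M) with t = -2, so MW:WT = -2:3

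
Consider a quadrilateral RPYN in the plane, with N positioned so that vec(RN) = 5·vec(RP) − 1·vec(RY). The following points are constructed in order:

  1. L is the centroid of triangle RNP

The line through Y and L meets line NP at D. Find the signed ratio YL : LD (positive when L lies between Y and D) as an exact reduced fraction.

Assign R = (0, 0), P = (1, 0), Y = (0, 1), N = (5, -1) — the answer is frame-independent, so this choice is without loss of generality.
1. L is the centroid of triangle RNP ⇒ L = (2, -1/3)
line YL meets NP at D = (9/5, -1/5)
L = Y + t·(D−Y) with t = 10/9, so YL:LD = 10/9:-1/9

YL:LD = -10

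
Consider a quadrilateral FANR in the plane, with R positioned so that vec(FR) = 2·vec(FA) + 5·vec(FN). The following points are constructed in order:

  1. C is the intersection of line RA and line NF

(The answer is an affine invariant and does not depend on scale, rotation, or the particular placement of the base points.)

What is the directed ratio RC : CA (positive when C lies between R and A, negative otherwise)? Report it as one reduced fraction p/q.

RC:CA = -2

Choose coordinates F = (0, 0), A = (1, 0), N = (0, 1), R = (2, 5).
1. C is the intersection of line RA and line NF ⇒ C = (0, -5)
C = R + t·(A−R) with t = 2, so RC:CA = t:(1−t) = 2:-1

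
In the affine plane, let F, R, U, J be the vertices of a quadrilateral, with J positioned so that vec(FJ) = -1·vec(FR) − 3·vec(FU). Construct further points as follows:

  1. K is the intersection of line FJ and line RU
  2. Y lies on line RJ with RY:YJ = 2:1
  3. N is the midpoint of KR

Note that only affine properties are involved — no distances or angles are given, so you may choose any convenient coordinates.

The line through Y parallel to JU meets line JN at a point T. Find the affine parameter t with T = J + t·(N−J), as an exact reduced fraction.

t = 8/15

Assign F = (0, 0), R = (1, 0), U = (0, 1), J = (-1, -3) — the answer is frame-independent, so this choice is without loss of generality.
1. K is the intersection of line FJ and line RU ⇒ K = (1/4, 3/4)
2. Y lies on line RJ with RY:YJ = 2:1 ⇒ Y = (-1/3, -2)
3. N is the midpoint of KR ⇒ N = (5/8, 3/8)
through Y parallel to JU: direction (1, 4); meets JN at T = (-2/15, -6/5)
T = J + t·(N−J) with t = 8/15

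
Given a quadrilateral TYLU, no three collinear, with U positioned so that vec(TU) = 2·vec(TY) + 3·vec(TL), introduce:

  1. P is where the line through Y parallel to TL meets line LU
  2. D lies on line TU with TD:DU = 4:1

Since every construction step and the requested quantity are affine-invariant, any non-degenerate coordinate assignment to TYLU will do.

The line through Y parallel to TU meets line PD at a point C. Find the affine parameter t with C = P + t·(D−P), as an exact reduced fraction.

t = 4

Work in coordinates with T = (0, 0), Y = (1, 0), L = (0, 1), U = (2, 3).
1. P is where the line through Y parallel to TL meets line LU ⇒ P = (1, 2)
2. D lies on line TU with TD:DU = 4:1 ⇒ D = (8/5, 12/5)
through Y parallel to TU: direction (2, 3); meets PD at C = (17/5, 18/5)
C = P + t·(D−P) with t = 4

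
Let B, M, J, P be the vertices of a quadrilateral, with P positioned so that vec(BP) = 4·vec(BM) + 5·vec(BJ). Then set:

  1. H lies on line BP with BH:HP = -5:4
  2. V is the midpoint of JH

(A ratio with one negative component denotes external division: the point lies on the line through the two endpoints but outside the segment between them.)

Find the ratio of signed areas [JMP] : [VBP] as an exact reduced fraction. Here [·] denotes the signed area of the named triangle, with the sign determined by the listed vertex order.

[JMP]:[VBP] = 4

Assign B = (0, 0), M = (1, 0), J = (0, 1), P = (4, 5) — the answer is frame-independent, so this choice is without loss of generality.
1. H lies on line BP with BH:HP = -5:4 ⇒ H = (20, 25)
2. V is the midpoint of JH ⇒ V = (10, 13)
2·[JMP] = 8, 2·[VBP] = 2
[JMP]:[VBP] = 8:2 = 4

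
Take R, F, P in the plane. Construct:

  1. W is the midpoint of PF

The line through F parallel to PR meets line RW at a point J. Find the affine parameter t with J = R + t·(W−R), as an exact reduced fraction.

t = 2

Work in coordinates with R = (0, 0), F = (1, 0), P = (0, 1).
1. W is the midpoint of PF ⇒ W = (1/2, 1/2)
through F parallel to PR: direction (0, -1); meets RW at J = (1, 1)
J = R + t·(W−R) with t = 2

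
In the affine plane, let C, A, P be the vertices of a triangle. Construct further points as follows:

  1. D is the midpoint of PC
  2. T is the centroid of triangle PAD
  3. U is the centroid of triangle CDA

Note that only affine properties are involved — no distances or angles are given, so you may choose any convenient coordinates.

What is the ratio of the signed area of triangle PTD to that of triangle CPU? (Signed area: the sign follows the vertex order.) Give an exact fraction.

[PTD]:[CPU] = 1/2

Set C = (0, 0), A = (1, 0), P = (0, 1); any affine frame gives the same invariant.
1. D is the midpoint of PC ⇒ D = (0, 1/2)
2. T is the centroid of triangle PAD ⇒ T = (1/3, 1/2)
3. U is the centroid of triangle CDA ⇒ U = (1/3, 1/6)
2·[PTD] = -1/6, 2·[CPU] = -1/3
[PTD]:[CPU] = -1/6:-1/3 = 1/2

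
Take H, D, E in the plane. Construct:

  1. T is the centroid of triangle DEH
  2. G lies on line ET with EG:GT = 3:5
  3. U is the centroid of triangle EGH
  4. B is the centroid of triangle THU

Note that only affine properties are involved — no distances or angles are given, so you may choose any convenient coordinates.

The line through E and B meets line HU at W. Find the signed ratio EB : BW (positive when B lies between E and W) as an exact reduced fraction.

Set H = (0, 0), D = (1, 0), E = (0, 1); any affine frame gives the same invariant.
1. T is the centroid of triangle DEH ⇒ T = (1/3, 1/3)
2. G lies on line ET with EG:GT = 3:5 ⇒ G = (1/8, 3/4)
3. U is the centroid of triangle EGH ⇒ U = (1/24, 7/12)
4. B is the centroid of triangle THU ⇒ B = (1/8, 11/36)
line EB meets HU at W = (9/176, 63/88)
B = E + t·(W−E) with t = 22/9, so EB:BW = 22/9:-13/9

EB:BW = -22/13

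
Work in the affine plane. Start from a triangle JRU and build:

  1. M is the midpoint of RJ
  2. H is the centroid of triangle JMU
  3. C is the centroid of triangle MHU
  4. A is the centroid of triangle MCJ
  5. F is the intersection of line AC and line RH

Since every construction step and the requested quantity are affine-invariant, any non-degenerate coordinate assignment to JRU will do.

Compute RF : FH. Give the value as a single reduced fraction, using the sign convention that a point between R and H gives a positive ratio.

Assign J = (0, 0), R = (1, 0), U = (0, 1) — the answer is frame-independent, so this choice is without loss of generality.
1. M is the midpoint of RJ ⇒ M = (1/2, 0)
2. H is the centroid of triangle JMU ⇒ H = (1/6, 1/3)
3. C is the centroid of triangle MHU ⇒ C = (2/9, 4/9)
4. A is the centroid of triangle MCJ ⇒ A = (13/54, 4/27)
5. F is the intersection of line AC and line RH ⇒ F = (3/13, 4/13)
F = R + t·(H−R) with t = 12/13, so RF:FH = t:(1−t) = 12/13:1/13

RF:FH = 12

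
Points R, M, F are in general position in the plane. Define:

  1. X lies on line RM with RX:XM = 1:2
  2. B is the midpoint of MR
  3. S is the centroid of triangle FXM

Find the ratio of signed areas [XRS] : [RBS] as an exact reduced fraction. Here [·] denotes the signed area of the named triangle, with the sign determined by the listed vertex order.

[XRS]:[RBS] = -2/3

Choose coordinates R = (0, 0), M = (1, 0), F = (0, 1).
1. X lies on line RM with RX:XM = 1:2 ⇒ X = (1/3, 0)
2. B is the midpoint of MR ⇒ B = (1/2, 0)
3. S is the centroid of triangle FXM ⇒ S = (4/9, 1/3)
2·[XRS] = -1/9, 2·[RBS] = 1/6
[XRS]:[RBS] = -1/9:1/6 = -2/3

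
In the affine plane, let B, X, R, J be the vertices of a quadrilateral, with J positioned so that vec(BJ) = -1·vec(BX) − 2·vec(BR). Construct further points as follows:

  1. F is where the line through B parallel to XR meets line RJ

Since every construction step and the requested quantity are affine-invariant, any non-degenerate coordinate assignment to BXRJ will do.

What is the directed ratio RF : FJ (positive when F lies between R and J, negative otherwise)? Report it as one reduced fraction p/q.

Assign B = (0, 0), X = (1, 0), R = (0, 1), J = (-1, -2) — the answer is frame-independent, so this choice is without loss of generality.
1. F is where the line through B parallel to XR meets line RJ ⇒ F = (-1/4, 1/4)
F = R + t·(J−R) with t = 1/4, so RF:FJ = t:(1−t) = 1/4:3/4

RF:FJ = 1/3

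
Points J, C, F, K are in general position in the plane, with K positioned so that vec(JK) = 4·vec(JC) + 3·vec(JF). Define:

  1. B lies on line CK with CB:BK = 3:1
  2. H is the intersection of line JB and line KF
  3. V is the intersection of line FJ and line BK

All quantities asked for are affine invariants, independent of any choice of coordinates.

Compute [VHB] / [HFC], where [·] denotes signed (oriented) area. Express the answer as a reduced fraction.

[VHB]:[HFC] = 1/4

Work in coordinates with J = (0, 0), C = (1, 0), F = (0, 1), K = (4, 3).
1. B lies on line CK with CB:BK = 3:1 ⇒ B = (13/4, 9/4)
2. H is the intersection of line JB and line KF ⇒ H = (26/5, 18/5)
3. V is the intersection of line FJ and line BK ⇒ V = (0, -1)
2·[VHB] = 39/20, 2·[HFC] = 39/5
[VHB]:[HFC] = 39/20:39/5 = 1/4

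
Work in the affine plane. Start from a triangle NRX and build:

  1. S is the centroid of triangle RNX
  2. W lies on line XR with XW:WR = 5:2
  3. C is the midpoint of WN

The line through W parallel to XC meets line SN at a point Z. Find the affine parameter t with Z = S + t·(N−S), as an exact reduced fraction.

Set N = (0, 0), R = (1, 0), X = (0, 1); any affine frame gives the same invariant.
1. S is the centroid of triangle RNX ⇒ S = (1/3, 1/3)
2. W lies on line XR with XW:WR = 5:2 ⇒ W = (5/7, 2/7)
3. C is the midpoint of WN ⇒ C = (5/14, 1/7)
through W parallel to XC: direction (5/14, -6/7); meets SN at Z = (10/17, 10/17)
Z = S + t·(N−S) with t = -13/17

t = -13/17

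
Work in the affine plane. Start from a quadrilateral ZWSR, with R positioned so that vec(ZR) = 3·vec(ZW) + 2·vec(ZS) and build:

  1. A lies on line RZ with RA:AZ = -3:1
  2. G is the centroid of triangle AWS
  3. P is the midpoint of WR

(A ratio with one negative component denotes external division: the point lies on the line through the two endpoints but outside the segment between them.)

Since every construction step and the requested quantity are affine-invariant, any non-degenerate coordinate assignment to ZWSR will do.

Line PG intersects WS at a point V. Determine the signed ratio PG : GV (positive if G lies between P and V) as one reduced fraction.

Assign Z = (0, 0), W = (1, 0), S = (0, 1), R = (3, 2) — the answer is frame-independent, so this choice is without loss of generality.
1. A lies on line RZ with RA:AZ = -3:1 ⇒ A = (-3/2, -1)
2. G is the centroid of triangle AWS ⇒ G = (-1/6, 0)
3. P is the midpoint of WR ⇒ P = (2, 1)
line PG meets WS at V = (12/19, 7/19)
G = P + t·(V−P) with t = 19/12, so PG:GV = 19/12:-7/12

PG:GV = -19/7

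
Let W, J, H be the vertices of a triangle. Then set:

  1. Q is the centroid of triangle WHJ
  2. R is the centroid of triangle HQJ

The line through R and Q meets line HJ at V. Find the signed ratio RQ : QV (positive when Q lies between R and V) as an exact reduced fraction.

Set W = (0, 0), J = (1, 0), H = (0, 1); any affine frame gives the same invariant.
1. Q is the centroid of triangle WHJ ⇒ Q = (1/3, 1/3)
2. R is the centroid of triangle HQJ ⇒ R = (4/9, 4/9)
line RQ meets HJ at V = (1/2, 1/2)
Q = R + t·(V−R) with t = -2, so RQ:QV = -2:3

RQ:QV = -2/3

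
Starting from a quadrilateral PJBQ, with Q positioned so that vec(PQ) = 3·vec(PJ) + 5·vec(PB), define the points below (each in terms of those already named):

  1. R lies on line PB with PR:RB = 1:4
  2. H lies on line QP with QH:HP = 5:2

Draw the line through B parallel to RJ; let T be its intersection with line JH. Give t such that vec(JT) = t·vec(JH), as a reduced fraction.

Set P = (0, 0), J = (1, 0), B = (0, 1), Q = (3, 5); any affine frame gives the same invariant.
1. R lies on line PB with PR:RB = 1:4 ⇒ R = (0, 1/5)
2. H lies on line QP with QH:HP = 5:2 ⇒ H = (6/7, 10/7)
through B parallel to RJ: direction (1, -1/5); meets JH at T = (45/49, 40/49)
T = J + t·(H−J) with t = 4/7

t = 4/7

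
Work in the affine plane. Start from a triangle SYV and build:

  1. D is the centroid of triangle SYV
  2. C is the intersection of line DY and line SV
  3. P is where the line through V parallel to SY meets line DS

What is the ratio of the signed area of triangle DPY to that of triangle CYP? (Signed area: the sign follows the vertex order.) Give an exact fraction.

[DPY]:[CYP] = -2/3

Assign S = (0, 0), Y = (1, 0), V = (0, 1) — the answer is frame-independent, so this choice is without loss of generality.
1. D is the centroid of triangle SYV ⇒ D = (1/3, 1/3)
2. C is the intersection of line DY and line SV ⇒ C = (0, 1/2)
3. P is where the line through V parallel to SY meets line DS ⇒ P = (1, 1)
2·[DPY] = -2/3, 2·[CYP] = 1
[DPY]:[CYP] = -2/3:1 = -2/3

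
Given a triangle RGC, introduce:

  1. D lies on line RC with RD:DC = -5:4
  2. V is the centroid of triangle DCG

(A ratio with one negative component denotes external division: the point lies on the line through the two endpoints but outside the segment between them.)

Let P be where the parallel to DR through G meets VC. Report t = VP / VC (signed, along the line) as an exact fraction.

Work in coordinates with R = (0, 0), G = (1, 0), C = (0, 1).
1. D lies on line RC with RD:DC = -5:4 ⇒ D = (0, 5)
2. V is the centroid of triangle DCG ⇒ V = (1/3, 2)
through G parallel to DR: direction (0, -5); meets VC at P = (1, 4)
P = V + t·(C−V) with t = -2

t = -2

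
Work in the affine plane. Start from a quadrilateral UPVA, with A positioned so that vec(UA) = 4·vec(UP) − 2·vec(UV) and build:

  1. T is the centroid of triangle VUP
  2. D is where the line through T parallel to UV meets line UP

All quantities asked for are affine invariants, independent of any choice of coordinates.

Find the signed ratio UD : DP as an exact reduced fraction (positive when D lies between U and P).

Choose coordinates U = (0, 0), P = (1, 0), V = (0, 1), A = (4, -2).
1. T is the centroid of triangle VUP ⇒ T = (1/3, 1/3)
2. D is where the line through T parallel to UV meets line UP ⇒ D = (1/3, 0)
D = U + t·(P−U) with t = 1/3, so UD:DP = t:(1−t) = 1/3:2/3

UD:DP = 1/2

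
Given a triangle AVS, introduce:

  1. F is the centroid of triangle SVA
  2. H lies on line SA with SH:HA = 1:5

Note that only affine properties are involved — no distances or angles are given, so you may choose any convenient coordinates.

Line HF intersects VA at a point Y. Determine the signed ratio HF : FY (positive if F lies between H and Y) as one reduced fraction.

Choose coordinates A = (0, 0), V = (1, 0), S = (0, 1).
1. F is the centroid of triangle SVA ⇒ F = (1/3, 1/3)
2. H lies on line SA with SH:HA = 1:5 ⇒ H = (0, 5/6)
line HF meets VA at Y = (5/9, 0)
F = H + t·(Y−H) with t = 3/5, so HF:FY = 3/5:2/5

HF:FY = 3/2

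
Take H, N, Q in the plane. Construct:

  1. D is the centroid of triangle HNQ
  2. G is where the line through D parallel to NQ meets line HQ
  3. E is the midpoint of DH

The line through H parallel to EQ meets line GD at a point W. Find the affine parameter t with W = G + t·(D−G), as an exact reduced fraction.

Assign H = (0, 0), N = (1, 0), Q = (0, 1) — the answer is frame-independent, so this choice is without loss of generality.
1. D is the centroid of triangle HNQ ⇒ D = (1/3, 1/3)
2. G is where the line through D parallel to NQ meets line HQ ⇒ G = (0, 2/3)
3. E is the midpoint of DH ⇒ E = (1/6, 1/6)
through H parallel to EQ: direction (-1/6, 5/6); meets GD at W = (-1/6, 5/6)
W = G + t·(D−G) with t = -1/2

t = -1/2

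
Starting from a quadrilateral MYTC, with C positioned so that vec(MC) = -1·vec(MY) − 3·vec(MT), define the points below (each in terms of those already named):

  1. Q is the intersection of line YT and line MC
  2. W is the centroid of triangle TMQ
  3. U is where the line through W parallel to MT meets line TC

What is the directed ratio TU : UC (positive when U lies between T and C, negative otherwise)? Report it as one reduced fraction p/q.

TU:UC = -1/13

Choose coordinates M = (0, 0), Y = (1, 0), T = (0, 1), C = (-1, -3).
1. Q is the intersection of line YT and line MC ⇒ Q = (1/4, 3/4)
2. W is the centroid of triangle TMQ ⇒ W = (1/12, 7/12)
3. U is where the line through W parallel to MT meets line TC ⇒ U = (1/12, 4/3)
U = T + t·(C−T) with t = -1/12, so TU:UC = t:(1−t) = -1/12:13/12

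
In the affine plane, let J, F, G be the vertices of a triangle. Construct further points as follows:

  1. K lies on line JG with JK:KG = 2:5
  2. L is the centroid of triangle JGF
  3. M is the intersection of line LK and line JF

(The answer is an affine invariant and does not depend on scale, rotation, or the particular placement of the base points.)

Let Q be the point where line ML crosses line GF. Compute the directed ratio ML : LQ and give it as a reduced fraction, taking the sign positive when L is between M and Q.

Set J = (0, 0), F = (1, 0), G = (0, 1); any affine frame gives the same invariant.
1. K lies on line JG with JK:KG = 2:5 ⇒ K = (0, 2/7)
2. L is the centroid of triangle JGF ⇒ L = (1/3, 1/3)
3. M is the intersection of line LK and line JF ⇒ M = (-2, 0)
line ML meets GF at Q = (5/8, 3/8)
L = M + t·(Q−M) with t = 8/9, so ML:LQ = 8/9:1/9

ML:LQ = 8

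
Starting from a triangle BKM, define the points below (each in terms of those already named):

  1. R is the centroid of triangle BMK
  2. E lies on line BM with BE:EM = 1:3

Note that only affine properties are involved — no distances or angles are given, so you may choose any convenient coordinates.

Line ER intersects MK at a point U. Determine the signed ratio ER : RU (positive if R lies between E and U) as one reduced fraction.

ER:RU = 5/4

Assign B = (0, 0), K = (1, 0), M = (0, 1) — the answer is frame-independent, so this choice is without loss of generality.
1. R is the centroid of triangle BMK ⇒ R = (1/3, 1/3)
2. E lies on line BM with BE:EM = 1:3 ⇒ E = (0, 1/4)
line ER meets MK at U = (3/5, 2/5)
R = E + t·(U−E) with t = 5/9, so ER:RU = 5/9:4/9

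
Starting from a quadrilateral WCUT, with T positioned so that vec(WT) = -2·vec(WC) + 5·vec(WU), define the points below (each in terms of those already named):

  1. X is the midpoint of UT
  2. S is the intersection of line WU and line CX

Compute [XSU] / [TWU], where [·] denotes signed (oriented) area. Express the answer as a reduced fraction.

Work in coordinates with W = (0, 0), C = (1, 0), U = (0, 1), T = (-2, 5).
1. X is the midpoint of UT ⇒ X = (-1, 3)
2. S is the intersection of line WU and line CX ⇒ S = (0, 3/2)
2·[XSU] = -1/2, 2·[TWU] = 2
[XSU]:[TWU] = -1/2:2 = -1/4

[XSU]:[TWU] = -1/4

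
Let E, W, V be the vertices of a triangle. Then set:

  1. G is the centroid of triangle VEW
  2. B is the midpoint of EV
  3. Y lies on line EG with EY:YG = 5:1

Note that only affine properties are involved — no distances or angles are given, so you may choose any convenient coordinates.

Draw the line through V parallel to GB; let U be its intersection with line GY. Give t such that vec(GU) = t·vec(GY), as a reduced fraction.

t = -6

Choose coordinates E = (0, 0), W = (1, 0), V = (0, 1).
1. G is the centroid of triangle VEW ⇒ G = (1/3, 1/3)
2. B is the midpoint of EV ⇒ B = (0, 1/2)
3. Y lies on line EG with EY:YG = 5:1 ⇒ Y = (5/18, 5/18)
through V parallel to GB: direction (-1/3, 1/6); meets GY at U = (2/3, 2/3)
U = G + t·(Y−G) with t = -6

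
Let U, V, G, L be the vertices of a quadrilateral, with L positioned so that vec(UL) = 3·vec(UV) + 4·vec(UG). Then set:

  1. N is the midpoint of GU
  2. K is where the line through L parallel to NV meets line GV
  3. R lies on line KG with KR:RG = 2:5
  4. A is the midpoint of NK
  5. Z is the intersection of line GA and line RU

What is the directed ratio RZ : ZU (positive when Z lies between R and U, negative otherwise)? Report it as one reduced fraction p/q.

RZ:ZU = 5/14

Assign U = (0, 0), V = (1, 0), G = (0, 1), L = (3, 4) — the answer is frame-independent, so this choice is without loss of generality.
1. N is the midpoint of GU ⇒ N = (0, 1/2)
2. K is where the line through L parallel to NV meets line GV ⇒ K = (-9, 10)
3. R lies on line KG with KR:RG = 2:5 ⇒ R = (-45/7, 52/7)
4. A is the midpoint of NK ⇒ A = (-9/2, 21/4)
5. Z is the intersection of line GA and line RU ⇒ Z = (-90/19, 104/19)
Z = R + t·(U−R) with t = 5/19, so RZ:ZU = t:(1−t) = 5/19:14/19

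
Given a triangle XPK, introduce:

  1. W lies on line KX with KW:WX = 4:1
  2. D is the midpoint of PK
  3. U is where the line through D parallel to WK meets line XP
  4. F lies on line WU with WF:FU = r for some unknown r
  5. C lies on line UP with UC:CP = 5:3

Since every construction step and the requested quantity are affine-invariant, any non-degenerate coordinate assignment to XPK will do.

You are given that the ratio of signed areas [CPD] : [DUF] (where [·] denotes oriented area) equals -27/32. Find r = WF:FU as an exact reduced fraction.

Assign X = (0, 0), P = (1, 0), K = (0, 1) — the answer is frame-independent, so this choice is without loss of generality.
1. W lies on line KX with KW:WX = 4:1 ⇒ W = (0, 1/5)
2. D is the midpoint of PK ⇒ D = (1/2, 1/2)
3. U is where the line through D parallel to WK meets line XP ⇒ U = (1/2, 0)
4. With WF:FU = r, write λ = r/(r+1) so F = W + λ·(U−W); F is affine-linear in λ
5. C lies on line UP with UC:CP = 5:3 ⇒ C = (13/16, 0)
Every point depending on F is an affine combination of F and λ-independent points, so each such coordinate is linear in λ; the λ² term in each signed area is a multiple of (U−W)×(U−W) = 0, so 2·[CPD] and 2·[DUF] are each linear in λ. Evaluating at λ=0 and λ=1:
  2·[CPD] = 3/32,   2·[DUF] = 1/4·λ − 1/4
So [CPD]:[DUF] = (3/32) / (1/4·λ − 1/4). Setting this equal to -27/32:
  3/32 = -27/32·(1/4·λ − 1/4)  ⇒  λ = 5/9
Then r = λ/(1−λ) = (5/9)/(4/9) = 5/4. Check: with r = 5/4, F = (5/18, 4/45) and [CPD]:[DUF] = -27/32 as required.

r = 5/4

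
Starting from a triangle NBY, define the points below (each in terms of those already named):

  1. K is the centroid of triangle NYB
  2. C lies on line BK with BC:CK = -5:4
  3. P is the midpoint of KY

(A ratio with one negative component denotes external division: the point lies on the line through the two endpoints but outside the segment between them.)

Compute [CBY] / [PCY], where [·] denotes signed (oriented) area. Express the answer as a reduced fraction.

Work in coordinates with N = (0, 0), B = (1, 0), Y = (0, 1).
1. K is the centroid of triangle NYB ⇒ K = (1/3, 1/3)
2. C lies on line BK with BC:CK = -5:4 ⇒ C = (-7/3, 5/3)
3. P is the midpoint of KY ⇒ P = (1/6, 2/3)
2·[CBY] = 5/3, 2·[PCY] = -2/3
[CBY]:[PCY] = 5/3:-2/3 = -5/2

[CBY]:[PCY] = -5/2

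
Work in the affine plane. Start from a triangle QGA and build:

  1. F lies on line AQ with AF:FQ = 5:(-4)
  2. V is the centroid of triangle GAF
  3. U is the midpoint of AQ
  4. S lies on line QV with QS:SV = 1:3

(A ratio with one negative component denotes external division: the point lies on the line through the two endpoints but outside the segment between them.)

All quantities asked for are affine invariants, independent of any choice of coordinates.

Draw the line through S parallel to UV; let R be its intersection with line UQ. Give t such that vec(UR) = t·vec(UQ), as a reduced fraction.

Work in coordinates with Q = (0, 0), G = (1, 0), A = (0, 1).
1. F lies on line AQ with AF:FQ = 5:(-4) ⇒ F = (0, -4)
2. V is the centroid of triangle GAF ⇒ V = (1/3, -1)
3. U is the midpoint of AQ ⇒ U = (0, 1/2)
4. S lies on line QV with QS:SV = 1:3 ⇒ S = (1/12, -1/4)
through S parallel to UV: direction (1/3, -3/2); meets UQ at R = (0, 1/8)
R = U + t·(Q−U) with t = 3/4

t = 3/4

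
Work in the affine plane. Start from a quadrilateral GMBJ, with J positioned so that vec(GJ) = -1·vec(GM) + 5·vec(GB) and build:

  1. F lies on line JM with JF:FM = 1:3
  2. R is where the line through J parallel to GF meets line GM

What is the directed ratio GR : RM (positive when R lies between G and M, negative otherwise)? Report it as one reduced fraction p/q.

GR:RM = -1/4

Work in coordinates with G = (0, 0), M = (1, 0), B = (0, 1), J = (-1, 5).
1. F lies on line JM with JF:FM = 1:3 ⇒ F = (-1/2, 15/4)
2. R is where the line through J parallel to GF meets line GM ⇒ R = (-1/3, 0)
R = G + t·(M−G) with t = -1/3, so GR:RM = t:(1−t) = -1/3:4/3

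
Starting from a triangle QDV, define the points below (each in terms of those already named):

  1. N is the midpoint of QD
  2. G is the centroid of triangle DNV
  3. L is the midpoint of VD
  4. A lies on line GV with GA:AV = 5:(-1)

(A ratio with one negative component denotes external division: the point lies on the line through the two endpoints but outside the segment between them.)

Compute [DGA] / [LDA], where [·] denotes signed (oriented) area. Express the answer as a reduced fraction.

[DGA]:[LDA] = -10

Work in coordinates with Q = (0, 0), D = (1, 0), V = (0, 1).
1. N is the midpoint of QD ⇒ N = (1/2, 0)
2. G is the centroid of triangle DNV ⇒ G = (1/2, 1/3)
3. L is the midpoint of VD ⇒ L = (1/2, 1/2)
4. A lies on line GV with GA:AV = 5:(-1) ⇒ A = (-1/8, 7/6)
2·[DGA] = -5/24, 2·[LDA] = 1/48
[DGA]:[LDA] = -5/24:1/48 = -10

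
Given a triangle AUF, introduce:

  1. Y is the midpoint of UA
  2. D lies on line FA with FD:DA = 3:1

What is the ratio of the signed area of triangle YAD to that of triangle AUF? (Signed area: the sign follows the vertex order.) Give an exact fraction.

[YAD]:[AUF] = -1/8

Choose coordinates A = (0, 0), U = (1, 0), F = (0, 1).
1. Y is the midpoint of UA ⇒ Y = (1/2, 0)
2. D lies on line FA with FD:DA = 3:1 ⇒ D = (0, 1/4)
2·[YAD] = -1/8, 2·[AUF] = 1
[YAD]:[AUF] = -1/8:1 = -1/8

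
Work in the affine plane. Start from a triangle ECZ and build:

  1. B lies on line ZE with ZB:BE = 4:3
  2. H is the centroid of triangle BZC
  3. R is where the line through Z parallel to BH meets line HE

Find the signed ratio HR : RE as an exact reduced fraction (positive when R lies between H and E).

HR:RE = -4/7

Assign E = (0, 0), C = (1, 0), Z = (0, 1) — the answer is frame-independent, so this choice is without loss of generality.
1. B lies on line ZE with ZB:BE = 4:3 ⇒ B = (0, 3/7)
2. H is the centroid of triangle BZC ⇒ H = (1/3, 10/21)
3. R is where the line through Z parallel to BH meets line HE ⇒ R = (7/9, 10/9)
R = H + t·(E−H) with t = -4/3, so HR:RE = t:(1−t) = -4/3:7/3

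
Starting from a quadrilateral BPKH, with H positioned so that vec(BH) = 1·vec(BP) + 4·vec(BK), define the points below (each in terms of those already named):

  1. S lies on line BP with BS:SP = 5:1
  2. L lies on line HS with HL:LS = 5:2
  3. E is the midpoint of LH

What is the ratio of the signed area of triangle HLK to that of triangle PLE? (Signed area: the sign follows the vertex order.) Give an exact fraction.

[HLK]:[PLE] = 21/2

Assign B = (0, 0), P = (1, 0), K = (0, 1), H = (1, 4) — the answer is frame-independent, so this choice is without loss of generality.
1. S lies on line BP with BS:SP = 5:1 ⇒ S = (5/6, 0)
2. L lies on line HS with HL:LS = 5:2 ⇒ L = (37/42, 8/7)
3. E is the midpoint of LH ⇒ E = (79/84, 18/7)
2·[HLK] = -5/2, 2·[PLE] = -5/21
[HLK]:[PLE] = -5/2:-5/21 = 21/2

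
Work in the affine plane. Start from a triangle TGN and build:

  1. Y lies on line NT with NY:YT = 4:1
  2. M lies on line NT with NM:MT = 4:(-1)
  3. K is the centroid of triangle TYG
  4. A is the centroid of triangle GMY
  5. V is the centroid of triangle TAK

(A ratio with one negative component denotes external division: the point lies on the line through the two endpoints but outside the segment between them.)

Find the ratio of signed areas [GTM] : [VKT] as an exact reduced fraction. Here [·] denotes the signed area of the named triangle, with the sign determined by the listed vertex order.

[GTM]:[VKT] = 27

Set T = (0, 0), G = (1, 0), N = (0, 1); any affine frame gives the same invariant.
1. Y lies on line NT with NY:YT = 4:1 ⇒ Y = (0, 1/5)
2. M lies on line NT with NM:MT = 4:(-1) ⇒ M = (0, -1/3)
3. K is the centroid of triangle TYG ⇒ K = (1/3, 1/15)
4. A is the centroid of triangle GMY ⇒ A = (1/3, -2/45)
5. V is the centroid of triangle TAK ⇒ V = (2/9, 1/135)
2·[GTM] = 1/3, 2·[VKT] = 1/81
[GTM]:[VKT] = 1/3:1/81 = 27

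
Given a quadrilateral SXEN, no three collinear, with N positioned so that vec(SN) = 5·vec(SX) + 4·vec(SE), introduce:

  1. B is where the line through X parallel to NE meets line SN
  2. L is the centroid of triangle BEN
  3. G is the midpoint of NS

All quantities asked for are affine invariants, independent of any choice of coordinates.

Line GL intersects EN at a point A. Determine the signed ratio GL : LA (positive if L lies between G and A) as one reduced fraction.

Work in coordinates with S = (0, 0), X = (1, 0), E = (0, 1), N = (5, 4).
1. B is where the line through X parallel to NE meets line SN ⇒ B = (-3, -12/5)
2. L is the centroid of triangle BEN ⇒ L = (2/3, 13/15)
3. G is the midpoint of NS ⇒ G = (5/2, 2)
line GL meets EN at A = (30, 19)
L = G + t·(A−G) with t = -1/15, so GL:LA = -1/15:16/15

GL:LA = -1/16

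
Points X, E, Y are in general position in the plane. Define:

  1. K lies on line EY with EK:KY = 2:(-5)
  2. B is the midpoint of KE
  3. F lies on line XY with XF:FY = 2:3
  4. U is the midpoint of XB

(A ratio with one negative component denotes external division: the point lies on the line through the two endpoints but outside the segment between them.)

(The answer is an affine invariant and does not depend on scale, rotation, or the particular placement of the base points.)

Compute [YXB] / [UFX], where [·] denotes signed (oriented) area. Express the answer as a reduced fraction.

Set X = (0, 0), E = (1, 0), Y = (0, 1); any affine frame gives the same invariant.
1. K lies on line EY with EK:KY = 2:(-5) ⇒ K = (5/3, -2/3)
2. B is the midpoint of KE ⇒ B = (4/3, -1/3)
3. F lies on line XY with XF:FY = 2:3 ⇒ F = (0, 2/5)
4. U is the midpoint of XB ⇒ U = (2/3, -1/6)
2·[YXB] = 4/3, 2·[UFX] = 4/15
[YXB]:[UFX] = 4/3:4/15 = 5

[YXB]:[UFX] = 5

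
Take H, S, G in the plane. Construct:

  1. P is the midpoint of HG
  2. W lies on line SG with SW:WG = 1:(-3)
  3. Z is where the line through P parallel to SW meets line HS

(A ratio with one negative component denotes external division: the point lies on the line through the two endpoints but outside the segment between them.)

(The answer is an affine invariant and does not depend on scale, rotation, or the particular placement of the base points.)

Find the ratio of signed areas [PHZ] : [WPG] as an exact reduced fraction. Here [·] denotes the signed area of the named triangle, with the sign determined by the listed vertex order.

[PHZ]:[WPG] = -1/3

Set H = (0, 0), S = (1, 0), G = (0, 1); any affine frame gives the same invariant.
1. P is the midpoint of HG ⇒ P = (0, 1/2)
2. W lies on line SG with SW:WG = 1:(-3) ⇒ W = (3/2, -1/2)
3. Z is where the line through P parallel to SW meets line HS ⇒ Z = (1/2, 0)
2·[PHZ] = 1/4, 2·[WPG] = -3/4
[PHZ]:[WPG] = 1/4:-3/4 = -1/3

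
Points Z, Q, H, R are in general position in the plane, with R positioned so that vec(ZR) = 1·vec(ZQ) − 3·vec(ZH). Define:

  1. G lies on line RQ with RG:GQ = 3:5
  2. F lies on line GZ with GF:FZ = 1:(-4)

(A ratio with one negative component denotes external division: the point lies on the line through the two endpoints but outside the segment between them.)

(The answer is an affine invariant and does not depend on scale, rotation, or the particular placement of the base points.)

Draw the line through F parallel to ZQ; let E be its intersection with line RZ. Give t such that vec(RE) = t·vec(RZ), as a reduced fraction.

t = 1/6

Set Z = (0, 0), Q = (1, 0), H = (0, 1), R = (1, -3); any affine frame gives the same invariant.
1. G lies on line RQ with RG:GQ = 3:5 ⇒ G = (1, -15/8)
2. F lies on line GZ with GF:FZ = 1:(-4) ⇒ F = (4/3, -5/2)
through F parallel to ZQ: direction (1, 0); meets RZ at E = (5/6, -5/2)
E = R + t·(Z−R) with t = 1/6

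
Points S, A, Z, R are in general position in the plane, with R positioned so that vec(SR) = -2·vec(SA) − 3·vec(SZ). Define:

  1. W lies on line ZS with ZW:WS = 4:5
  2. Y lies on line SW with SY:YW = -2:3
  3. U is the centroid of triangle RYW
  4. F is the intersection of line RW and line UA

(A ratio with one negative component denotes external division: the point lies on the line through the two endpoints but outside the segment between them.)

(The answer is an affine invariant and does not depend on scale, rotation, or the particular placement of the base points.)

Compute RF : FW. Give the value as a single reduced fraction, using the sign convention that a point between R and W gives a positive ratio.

Assign S = (0, 0), A = (1, 0), Z = (0, 1), R = (-2, -3) — the answer is frame-independent, so this choice is without loss of generality.
1. W lies on line ZS with ZW:WS = 4:5 ⇒ W = (0, 5/9)
2. Y lies on line SW with SY:YW = -2:3 ⇒ Y = (0, -10/9)
3. U is the centroid of triangle RYW ⇒ U = (-2/3, -32/27)
4. F is the intersection of line RW and line UA ⇒ F = (-19/16, -14/9)
F = R + t·(W−R) with t = 13/32, so RF:FW = t:(1−t) = 13/32:19/32

RF:FW = 13/19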